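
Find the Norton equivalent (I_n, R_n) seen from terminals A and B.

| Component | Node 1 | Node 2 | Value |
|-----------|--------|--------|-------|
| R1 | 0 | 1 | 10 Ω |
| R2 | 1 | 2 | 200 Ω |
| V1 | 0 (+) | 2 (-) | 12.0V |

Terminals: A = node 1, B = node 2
Find the Thévenin equivalent first; then I_n = V_th/R_th and R_n = R_th.
Step 1 — V_th is the open-circuit voltage V_A - V_B (nothing connected across the terminals).
Nodal analysis, taking node 2 as the 0 V reference.
Source V1 fixes V_0 = 12 V.
KCL at each unknown node (sum of currents leaving = 0; resistances in Ω):
  Node 1: (V_1 - 12)/10 + (V_1 - 0)/200 = 0
Collecting terms: 0.105 × V_1 = 1.2  =>  V_1 = 11.43 V
V_th = V_1 - V_2 = 11.43 - 0 = 11.43 V
Step 2 — R_th: zero the source — replace V1 by a short circuit (node 2 merges into node 0) — and find the resistance seen between A (node 1) and B (node 0).
Reduce the network between node 1 (A) and node 0 (B) by series/parallel combination:
  Rp1 = R1 ‖ R2 (parallel, both between nodes 0 and 1) = 1/(1/10 + 1/200) = 9.524 Ω
R_th = 9.524 Ω
I_n = V_th/R_th = 11.43/9.524 = 1.2 A, and R_n = R_th = 9.524 Ω

Final answer: I_n = 1.2 A, R_n = 9.524 Ω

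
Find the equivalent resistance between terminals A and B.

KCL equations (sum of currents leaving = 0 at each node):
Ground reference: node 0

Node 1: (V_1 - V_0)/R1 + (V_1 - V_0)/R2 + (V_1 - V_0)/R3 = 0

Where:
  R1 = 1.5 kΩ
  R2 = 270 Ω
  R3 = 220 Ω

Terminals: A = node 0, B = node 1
Reduce the network between node 0 (A) and node 1 (B) by series/parallel combination:
  Rp1 = R1 ‖ R2 ‖ R3 (parallel, all between nodes 0 and 1) = 1/(1/1500 + 1/270 + 1/220) = 112.2 Ω
R_eq = 112.2 Ω

Final answer: 112.2 Ω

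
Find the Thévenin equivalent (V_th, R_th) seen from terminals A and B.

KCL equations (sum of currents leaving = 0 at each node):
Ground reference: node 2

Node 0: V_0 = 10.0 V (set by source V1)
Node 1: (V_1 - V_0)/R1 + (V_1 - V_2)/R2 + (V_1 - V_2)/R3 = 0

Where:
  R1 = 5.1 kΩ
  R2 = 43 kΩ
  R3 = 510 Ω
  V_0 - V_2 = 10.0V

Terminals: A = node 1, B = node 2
Step 1 — V_th is the open-circuit voltage V_A - V_B (nothing connected across the terminals).
Nodal analysis, taking node 2 as the 0 V reference.
Source V1 fixes V_0 = 10 V.
KCL at each unknown node (sum of currents leaving = 0; resistances in Ω):
  Node 1: (V_1 - 10)/5100 + (V_1 - 0)/43000 + (V_1 - 0)/510 = 0
Collecting terms: 0.00218 × V_1 = 0.001961  =>  V_1 = 0.8994 V
V_th = V_1 - V_2 = 0.8994 - 0 = 0.8994 V
Step 2 — R_th: zero the source — replace V1 by a short circuit (node 2 merges into node 0) — and find the resistance seen between A (node 1) and B (node 0).
Reduce the network between node 1 (A) and node 0 (B) by series/parallel combination:
  Rp1 = R1 ‖ R2 ‖ R3 (parallel, all between nodes 0 and 1) = 1/(1/5100 + 1/43000 + 1/510) = 458.7 Ω
R_th = 458.7 Ω

Final answer: V_th = 0.8994 V, R_th = 458.7 Ω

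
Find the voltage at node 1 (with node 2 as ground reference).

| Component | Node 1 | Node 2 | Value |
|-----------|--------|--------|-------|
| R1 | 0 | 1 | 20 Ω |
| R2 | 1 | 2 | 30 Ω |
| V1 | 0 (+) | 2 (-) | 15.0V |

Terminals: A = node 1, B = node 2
Nodal analysis, taking node 2 as the 0 V reference.
Source V1 fixes V_0 = 15 V.
KCL at each unknown node (sum of currents leaving = 0; resistances in Ω):
  Node 1: (V_1 - 15)/20 + (V_1 - 0)/30 = 0
Collecting terms: 0.08333 × V_1 = 0.75  =>  V_1 = 9 V
The requested potential is V_1 = 9 V.

Final answer: V_1 = 9 V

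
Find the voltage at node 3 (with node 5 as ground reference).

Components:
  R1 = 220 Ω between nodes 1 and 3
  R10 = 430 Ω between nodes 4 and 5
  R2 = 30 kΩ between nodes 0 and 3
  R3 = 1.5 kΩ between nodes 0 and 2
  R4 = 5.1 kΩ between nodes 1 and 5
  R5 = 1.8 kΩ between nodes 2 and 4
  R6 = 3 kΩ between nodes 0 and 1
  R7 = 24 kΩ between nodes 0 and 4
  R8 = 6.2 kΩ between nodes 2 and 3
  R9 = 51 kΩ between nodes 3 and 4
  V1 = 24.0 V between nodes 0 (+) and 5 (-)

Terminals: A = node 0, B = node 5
Nodal analysis, taking node 5 as the 0 V reference.
Source V1 fixes V_0 = 24 V.
KCL at each unknown node (sum of currents leaving = 0; resistances in Ω):
  Node 1: (V_1 - V_3)/220 + (V_1 - 0)/5100 + (V_1 - 24)/3000 = 0
  Node 2: (V_2 - 24)/1500 + (V_2 - V_4)/1800 + (V_2 - V_3)/6200 = 0
  Node 3: (V_3 - V_1)/220 + (V_3 - 24)/30000 + (V_3 - V_2)/6200 + (V_3 - V_4)/51000 = 0
  Node 4: (V_4 - V_2)/1800 + (V_4 - 24)/24000 + (V_4 - V_3)/51000 + (V_4 - 0)/430 = 0
Collecting terms (coefficients in siemens):
  0.005075·V_1 - 0.004545·V_3 = 0.008
  0.001384·V_2 - 0.0001613·V_3 - 0.0005556·V_4 = 0.016
  0.00476·V_3 - 0.004545·V_1 - 0.0001613·V_2 - 0.00001961·V_4 = 0.0008
  0.002942·V_4 - 0.0005556·V_2 - 0.00001961·V_3 = 0.001
Solving these 4 simultaneous equations (Gaussian elimination) gives:
  V_1 = 15.09 V, V_2 = 14.61 V, V_3 = 15.08 V, V_4 = 3.198 V
The requested potential is V_3 = 15.08 V.

Final answer: V_3 = 15.08 V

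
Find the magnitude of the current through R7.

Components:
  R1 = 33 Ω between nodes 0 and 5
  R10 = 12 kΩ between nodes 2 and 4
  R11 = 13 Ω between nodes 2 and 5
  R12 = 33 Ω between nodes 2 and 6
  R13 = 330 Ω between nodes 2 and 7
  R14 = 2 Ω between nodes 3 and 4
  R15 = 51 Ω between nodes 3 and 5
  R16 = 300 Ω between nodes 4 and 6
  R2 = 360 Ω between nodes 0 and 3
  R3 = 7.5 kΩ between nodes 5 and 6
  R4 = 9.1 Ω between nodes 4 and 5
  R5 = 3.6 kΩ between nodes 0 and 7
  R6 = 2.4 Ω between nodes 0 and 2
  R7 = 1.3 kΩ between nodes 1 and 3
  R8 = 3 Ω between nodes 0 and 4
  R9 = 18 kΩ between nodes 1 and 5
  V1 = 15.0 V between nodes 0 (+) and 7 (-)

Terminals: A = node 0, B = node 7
Nodal analysis, taking node 7 as the 0 V reference.
Source V1 fixes V_0 = 15 V.
KCL at each unknown node (sum of currents leaving = 0; resistances in Ω):
  Node 1: (V_1 - V_3)/1300 + (V_1 - V_5)/18000 = 0
  Node 2: (V_2 - 15)/2.4 + (V_2 - V_4)/12000 + (V_2 - V_5)/13 + (V_2 - V_6)/33 + (V_2 - 0)/330 = 0
  Node 3: (V_3 - 15)/360 + (V_3 - V_1)/1300 + (V_3 - V_4)/2 + (V_3 - V_5)/51 = 0
  Node 4: (V_4 - V_5)/9.1 + (V_4 - 15)/3 + (V_4 - V_2)/12000 + (V_4 - V_3)/2 + (V_4 - V_6)/300 = 0
  Node 5: (V_5 - 15)/33 + (V_5 - V_6)/7500 + (V_5 - V_4)/9.1 + (V_5 - V_1)/18000 + (V_5 - V_2)/13 + (V_5 - V_3)/51 = 0
  Node 6: (V_6 - V_5)/7500 + (V_6 - V_2)/33 + (V_6 - V_4)/300 = 0
Collecting terms (coefficients in siemens):
  0.0008248·V_1 - 0.0007692·V_3 - 0.00005556·V_5 = 0
  0.527·V_2 - 0.00008333·V_4 - 0.07692·V_5 - 0.0303·V_6 = 6.25
  0.5232·V_3 - 0.0007692·V_1 - 0.5·V_4 - 0.01961·V_5 = 0.04167
  0.9466·V_4 - 0.00008333·V_2 - 0.5·V_3 - 0.1099·V_5 - 0.003333·V_6 = 5
  0.2369·V_5 - 0.00005556·V_1 - 0.07692·V_2 - 0.01961·V_3 - 0.1099·V_4 - 0.0001333·V_6 = 0.4545
  0.03377·V_6 - 0.0303·V_2 - 0.003333·V_4 - 0.0001333·V_5 = 0
Solving these 6 simultaneous equations (Gaussian elimination) gives:
  V_1 = 14.99 V, V_2 = 14.9 V, V_3 = 14.99 V, V_4 = 14.99 V
  V_5 = 14.96 V, V_6 = 14.91 V
I_R7 = (V_1 - V_3)/R7 = (14.99 - 14.99)/1300 = -0.000001329 A
|I_R7| = 0.000001329 A

Final answer: |I_R7| = 1.329e-06 A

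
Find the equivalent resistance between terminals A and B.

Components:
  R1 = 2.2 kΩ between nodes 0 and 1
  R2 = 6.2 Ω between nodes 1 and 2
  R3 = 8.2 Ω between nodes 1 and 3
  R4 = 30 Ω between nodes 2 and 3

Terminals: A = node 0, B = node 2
Reduce the network between node 0 (A) and node 2 (B) by series/parallel combination:
  Rs1 = R3 + R4 (series, joined only at node 3) = 8.2 + 30 = 38.2 Ω
  Rp1 = R2 ‖ Rs1 (parallel, both between nodes 1 and 2) = 1/(1/6.2 + 1/38.2) = 5.334 Ω
  Rs2 = R1 + Rp1 (series, joined only at node 1) = 2200 + 5.334 = 2205 Ω
R_eq = 2.205 kΩ

Final answer: 2.205 kΩ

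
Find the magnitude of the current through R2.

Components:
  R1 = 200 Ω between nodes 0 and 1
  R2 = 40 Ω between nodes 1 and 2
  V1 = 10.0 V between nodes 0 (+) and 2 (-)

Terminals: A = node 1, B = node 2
Nodal analysis, taking node 2 as the 0 V reference.
Source V1 fixes V_0 = 10 V.
KCL at each unknown node (sum of currents leaving = 0; resistances in Ω):
  Node 1: (V_1 - 10)/200 + (V_1 - 0)/40 = 0
Collecting terms: 0.03 × V_1 = 0.05  =>  V_1 = 1.667 V
I_R2 = (V_1 - V_2)/R2 = (1.667 - 0)/40 = 0.04167 A
|I_R2| = 0.04167 A

Final answer: |I_R2| = 0.04167 A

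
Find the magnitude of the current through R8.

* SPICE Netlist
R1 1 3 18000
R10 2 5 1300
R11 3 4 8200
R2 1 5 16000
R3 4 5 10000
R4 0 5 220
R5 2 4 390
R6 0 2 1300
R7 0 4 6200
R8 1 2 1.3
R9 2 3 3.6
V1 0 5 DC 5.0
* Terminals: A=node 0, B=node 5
Nodal analysis, taking node 5 as the 0 V reference.
Source V1 fixes V_0 = 5 V.
KCL at each unknown node (sum of currents leaving = 0; resistances in Ω):
  Node 1: (V_1 - V_3)/18000 + (V_1 - 0)/16000 + (V_1 - V_2)/1.3 = 0
  Node 2: (V_2 - V_4)/390 + (V_2 - 5)/1300 + (V_2 - V_1)/1.3 + (V_2 - V_3)/3.6 + (V_2 - 0)/1300 = 0
  Node 3: (V_3 - V_1)/18000 + (V_3 - V_2)/3.6 + (V_3 - V_4)/8200 = 0
  Node 4: (V_4 - 0)/10000 + (V_4 - V_2)/390 + (V_4 - 5)/6200 + (V_4 - V_3)/8200 = 0
Collecting terms (coefficients in siemens):
  0.7693·V_1 - 0.7692·V_2 - 0.00005556·V_3 = 0
  1.051·V_2 - 0.7692·V_1 - 0.2778·V_3 - 0.002564·V_4 = 0.003846
  0.278·V_3 - 0.00005556·V_1 - 0.2778·V_2 - 0.000122·V_4 = 0
  0.002947·V_4 - 0.002564·V_2 - 0.000122·V_3 = 0.0008065
Solving these 4 simultaneous equations (Gaussian elimination) gives:
  V_1 = 2.491 V, V_2 = 2.491 V, V_3 = 2.491 V, V_4 = 2.544 V
I_R8 = (V_1 - V_2)/R8 = (2.491 - 2.491)/1.3 = -0.0001557 A
|I_R8| = 0.0001557 A

Final answer: |I_R8| = 0.0001557 A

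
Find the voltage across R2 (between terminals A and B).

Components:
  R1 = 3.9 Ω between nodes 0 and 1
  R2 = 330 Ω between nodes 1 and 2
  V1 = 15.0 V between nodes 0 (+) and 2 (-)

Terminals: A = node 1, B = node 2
R1 and R2 are in series across V1 (node 0 → node 1 → node 2), and the output A–B is taken across R2, so this is a voltage divider.
Series current: I = V1/(R1 + R2) = 15/(3.9 + 330) = 15/333.9 = 0.04492 A
V_R2 = I × R2 = V1 × R2/(R1 + R2) = 15 × 330/333.9 = 14.82 V

Final answer: 14.82 V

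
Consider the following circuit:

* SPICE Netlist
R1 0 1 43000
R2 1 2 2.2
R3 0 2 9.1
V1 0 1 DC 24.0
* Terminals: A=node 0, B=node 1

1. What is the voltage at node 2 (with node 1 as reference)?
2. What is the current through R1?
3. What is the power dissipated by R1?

Nodal analysis, taking node 1 as the 0 V reference.
Source V1 fixes V_0 = 24 V.
KCL at each unknown node (sum of currents leaving = 0; resistances in Ω):
  Node 2: (V_2 - 0)/2.2 + (V_2 - 24)/9.1 = 0
Collecting terms: 0.5644 × V_2 = 2.637  =>  V_2 = 4.673 V
Part 1:
  Read off the nodal solution: V_2 = 4.673 V
Part 2:
  I_R1 = (V_0 - V_1)/R1 = (24 - 0)/43000 = 0.0005581 A
  Magnitude: I_R1 = 0.0005581 A
Part 3:
  I_R1 = (V_0 - V_1)/R1 = (24 - 0)/43000 = 0.0005581 A
  P_R1 = I_R1² × R1 = (0.0005581)² × 43000 = 0.0134 W

Final answers:
1. V_2 = 4.673 V
2. I_R1 = 0.0005581 A
3. P_R1 = 0.0134 W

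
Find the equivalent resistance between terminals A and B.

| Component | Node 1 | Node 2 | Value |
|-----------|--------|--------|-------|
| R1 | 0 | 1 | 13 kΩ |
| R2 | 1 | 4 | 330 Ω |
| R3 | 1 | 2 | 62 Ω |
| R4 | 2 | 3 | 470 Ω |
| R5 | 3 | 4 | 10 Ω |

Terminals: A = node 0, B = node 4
Reduce the network between node 0 (A) and node 4 (B) by series/parallel combination:
  Rs1 = R3 + R4 (series, joined only at node 2) = 62 + 470 = 532 Ω
  Rs2 = R5 + Rs1 (series, joined only at node 3) = 10 + 532 = 542 Ω
  Rp1 = R2 ‖ Rs2 (parallel, both between nodes 1 and 4) = 1/(1/330 + 1/542) = 205.1 Ω
  Rs3 = R1 + Rp1 (series, joined only at node 1) = 13000 + 205.1 = 13210 Ω
R_eq = 13.21 kΩ

Final answer: 13.21 kΩ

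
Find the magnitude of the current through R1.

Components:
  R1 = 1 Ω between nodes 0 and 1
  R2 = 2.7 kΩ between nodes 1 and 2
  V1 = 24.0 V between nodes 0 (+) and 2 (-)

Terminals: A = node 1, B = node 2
Nodal analysis, taking node 2 as the 0 V reference.
Source V1 fixes V_0 = 24 V.
KCL at each unknown node (sum of currents leaving = 0; resistances in Ω):
  Node 1: (V_1 - 24)/1 + (V_1 - 0)/2700 = 0
Collecting terms: 1 × V_1 = 24  =>  V_1 = 23.99 V
I_R1 = (V_0 - V_1)/R1 = (24 - 23.99)/1 = 0.008886 A
|I_R1| = 0.008886 A

Final answer: |I_R1| = 0.008886 A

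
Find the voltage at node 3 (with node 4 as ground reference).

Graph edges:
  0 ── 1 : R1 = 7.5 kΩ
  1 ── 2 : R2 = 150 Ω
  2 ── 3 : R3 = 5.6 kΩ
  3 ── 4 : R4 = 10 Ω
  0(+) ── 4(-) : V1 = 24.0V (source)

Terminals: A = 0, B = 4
Nodal analysis, taking node 4 as the 0 V reference.
Source V1 fixes V_0 = 24 V.
KCL at each unknown node (sum of currents leaving = 0; resistances in Ω):
  Node 1: (V_1 - 24)/7500 + (V_1 - V_2)/150 = 0
  Node 2: (V_2 - V_1)/150 + (V_2 - V_3)/5600 = 0
  Node 3: (V_3 - V_2)/5600 + (V_3 - 0)/10 = 0
Collecting terms (coefficients in siemens):
  0.0068·V_1 - 0.006667·V_2 = 0.0032
  0.006845·V_2 - 0.006667·V_1 - 0.0001786·V_3 = 0
  0.1002·V_3 - 0.0001786·V_2 = 0
Solving these 3 simultaneous equations (Gaussian elimination) gives:
  V_1 = 10.43 V, V_2 = 10.15 V, V_3 = 0.0181 V
The requested potential is V_3 = 0.0181 V.

Final answer: V_3 = 0.0181 V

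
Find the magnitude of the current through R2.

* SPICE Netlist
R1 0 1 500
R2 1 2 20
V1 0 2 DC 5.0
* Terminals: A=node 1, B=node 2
Nodal analysis, taking node 2 as the 0 V reference.
Source V1 fixes V_0 = 5 V.
KCL at each unknown node (sum of currents leaving = 0; resistances in Ω):
  Node 1: (V_1 - 5)/500 + (V_1 - 0)/20 = 0
Collecting terms: 0.052 × V_1 = 0.01  =>  V_1 = 0.1923 V
I_R2 = (V_1 - V_2)/R2 = (0.1923 - 0)/20 = 0.009615 A
|I_R2| = 0.009615 A

Final answer: |I_R2| = 0.009615 A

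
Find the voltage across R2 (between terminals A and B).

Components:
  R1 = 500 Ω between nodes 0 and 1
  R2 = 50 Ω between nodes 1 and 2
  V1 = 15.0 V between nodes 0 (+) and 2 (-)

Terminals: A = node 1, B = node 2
R1 and R2 are in series across V1 (node 0 → node 1 → node 2), and the output A–B is taken across R2, so this is a voltage divider.
Series current: I = V1/(R1 + R2) = 15/(500 + 50) = 15/550 = 0.02727 A
V_R2 = I × R2 = V1 × R2/(R1 + R2) = 15 × 50/550 = 1.364 V

Final answer: 1.364 V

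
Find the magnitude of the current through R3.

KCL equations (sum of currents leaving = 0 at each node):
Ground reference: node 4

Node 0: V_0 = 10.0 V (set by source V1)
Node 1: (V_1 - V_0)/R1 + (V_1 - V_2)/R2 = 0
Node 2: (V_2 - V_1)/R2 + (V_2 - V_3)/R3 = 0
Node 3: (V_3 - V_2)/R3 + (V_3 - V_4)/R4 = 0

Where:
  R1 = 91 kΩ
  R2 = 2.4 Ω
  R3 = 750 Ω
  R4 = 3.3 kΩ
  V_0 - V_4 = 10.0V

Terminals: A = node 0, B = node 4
Nodal analysis, taking node 4 as the 0 V reference.
Source V1 fixes V_0 = 10 V.
KCL at each unknown node (sum of currents leaving = 0; resistances in Ω):
  Node 1: (V_1 - 10)/91000 + (V_1 - V_2)/2.4 = 0
  Node 2: (V_2 - V_1)/2.4 + (V_2 - V_3)/750 = 0
  Node 3: (V_3 - V_2)/750 + (V_3 - 0)/3300 = 0
Collecting terms (coefficients in siemens):
  0.4167·V_1 - 0.4167·V_2 = 0.0001099
  0.418·V_2 - 0.4167·V_1 - 0.001333·V_3 = 0
  0.001636·V_3 - 0.001333·V_2 = 0
Solving these 3 simultaneous equations (Gaussian elimination) gives:
  V_1 = 0.4263 V, V_2 = 0.4261 V, V_3 = 0.3472 V
I_R3 = (V_2 - V_3)/R3 = (0.4261 - 0.3472)/750 = 0.0001052 A
|I_R3| = 0.0001052 A

Final answer: |I_R3| = 0.0001052 A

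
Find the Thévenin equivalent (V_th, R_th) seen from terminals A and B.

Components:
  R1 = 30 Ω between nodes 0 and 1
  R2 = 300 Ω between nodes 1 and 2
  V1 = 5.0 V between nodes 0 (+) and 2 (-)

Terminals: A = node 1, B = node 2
Step 1 — V_th is the open-circuit voltage V_A - V_B (nothing connected across the terminals).
Nodal analysis, taking node 2 as the 0 V reference.
Source V1 fixes V_0 = 5 V.
KCL at each unknown node (sum of currents leaving = 0; resistances in Ω):
  Node 1: (V_1 - 5)/30 + (V_1 - 0)/300 = 0
Collecting terms: 0.03667 × V_1 = 0.1667  =>  V_1 = 4.545 V
V_th = V_1 - V_2 = 4.545 - 0 = 4.545 V
Step 2 — R_th: zero the source — replace V1 by a short circuit (node 2 merges into node 0) — and find the resistance seen between A (node 1) and B (node 0).
Reduce the network between node 1 (A) and node 0 (B) by series/parallel combination:
  Rp1 = R1 ‖ R2 (parallel, both between nodes 0 and 1) = 1/(1/30 + 1/300) = 27.27 Ω
R_th = 27.27 Ω

Final answer: V_th = 4.545 V, R_th = 27.27 Ω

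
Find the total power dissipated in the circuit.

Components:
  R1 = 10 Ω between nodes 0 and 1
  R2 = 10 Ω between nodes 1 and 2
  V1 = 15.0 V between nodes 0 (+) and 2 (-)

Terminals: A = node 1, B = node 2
Nodal analysis, taking node 2 as the 0 V reference.
Source V1 fixes V_0 = 15 V.
KCL at each unknown node (sum of currents leaving = 0; resistances in Ω):
  Node 1: (V_1 - 15)/10 + (V_1 - 0)/10 = 0
Collecting terms: 0.2 × V_1 = 1.5  =>  V_1 = 7.5 V
Power in each resistor, P = (ΔV)²/R:
  P_R1 = (15 - 7.5)²/10 = 5.625 W
  P_R2 = (7.5 - 0)²/10 = 5.625 W
P_total = P_R1 + P_R2 = 11.25 W

Final answer: 11.25 W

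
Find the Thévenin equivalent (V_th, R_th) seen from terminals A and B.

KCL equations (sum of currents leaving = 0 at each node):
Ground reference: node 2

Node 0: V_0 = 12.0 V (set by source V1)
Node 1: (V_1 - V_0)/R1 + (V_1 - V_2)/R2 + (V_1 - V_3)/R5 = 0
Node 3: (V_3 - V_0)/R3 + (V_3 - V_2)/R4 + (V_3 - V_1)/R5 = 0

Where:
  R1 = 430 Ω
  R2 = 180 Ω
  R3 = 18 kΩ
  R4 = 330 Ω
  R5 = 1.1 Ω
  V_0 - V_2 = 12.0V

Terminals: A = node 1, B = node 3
Step 1 — V_th is the open-circuit voltage V_A - V_B (nothing connected across the terminals).
Nodal analysis, taking node 2 as the 0 V reference.
Source V1 fixes V_0 = 12 V.
KCL at each unknown node (sum of currents leaving = 0; resistances in Ω):
  Node 1: (V_1 - 12)/430 + (V_1 - 0)/180 + (V_1 - V_3)/1.1 = 0
  Node 3: (V_3 - 12)/18000 + (V_3 - 0)/330 + (V_3 - V_1)/1.1 = 0
Collecting terms (coefficients in siemens):
  0.917·V_1 - 0.9091·V_3 = 0.02791
  0.9122·V_3 - 0.9091·V_1 = 0.0006667
Determinant D = (0.917)(0.9122) - (-0.9091)(-0.9091) = 0.009994
V_1 = [(0.02791)(0.9122) - (-0.9091)(0.0006667)]/D = 2.608 V
V_3 = [(0.917)(0.0006667) - (0.02791)(-0.9091)]/D = 2.6 V
V_th = V_1 - V_3 = 2.608 - 2.6 = 0.008091 V
Step 2 — R_th: zero the source — replace V1 by a short circuit (node 2 merges into node 0) — and find the resistance seen between A (node 1) and B (node 3).
Reduce the network between node 1 (A) and node 3 (B) by series/parallel combination:
  Rp1 = R1 ‖ R2 (parallel, both between nodes 0 and 1) = 1/(1/430 + 1/180) = 126.9 Ω
  Rp2 = R3 ‖ R4 (parallel, both between nodes 0 and 3) = 1/(1/18000 + 1/330) = 324.1 Ω
  Rs1 = Rp1 + Rp2 (series, joined only at node 0) = 126.9 + 324.1 = 450.9 Ω
  Rp3 = R5 ‖ Rs1 (parallel, both between nodes 1 and 3) = 1/(1/1.1 + 1/450.9) = 1.097 Ω
R_th = 1.097 Ω

Final answer: V_th = 0.008091 V, R_th = 1.097 Ω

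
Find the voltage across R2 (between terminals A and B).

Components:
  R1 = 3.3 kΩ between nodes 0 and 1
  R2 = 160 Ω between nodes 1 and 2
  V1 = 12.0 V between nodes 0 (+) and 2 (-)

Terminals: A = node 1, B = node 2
R1 and R2 are in series across V1 (node 0 → node 1 → node 2), and the output A–B is taken across R2, so this is a voltage divider.
Series current: I = V1/(R1 + R2) = 12/(3300 + 160) = 12/3460 = 0.003468 A
V_R2 = I × R2 = V1 × R2/(R1 + R2) = 12 × 160/3460 = 0.5549 V

Final answer: 0.5549 V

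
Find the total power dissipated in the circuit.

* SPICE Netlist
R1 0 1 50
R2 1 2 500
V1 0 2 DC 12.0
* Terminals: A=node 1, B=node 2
Nodal analysis, taking node 2 as the 0 V reference.
Source V1 fixes V_0 = 12 V.
KCL at each unknown node (sum of currents leaving = 0; resistances in Ω):
  Node 1: (V_1 - 12)/50 + (V_1 - 0)/500 = 0
Collecting terms: 0.022 × V_1 = 0.24  =>  V_1 = 10.91 V
Power in each resistor, P = (ΔV)²/R:
  P_R1 = (12 - 10.91)²/50 = 0.0238 W
  P_R2 = (10.91 - 0)²/500 = 0.238 W
P_total = P_R1 + P_R2 = 0.2618 W

Final answer: 0.2618 W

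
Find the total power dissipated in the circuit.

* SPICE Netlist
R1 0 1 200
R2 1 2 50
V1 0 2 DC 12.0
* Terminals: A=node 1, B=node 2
Nodal analysis, taking node 2 as the 0 V reference.
Source V1 fixes V_0 = 12 V.
KCL at each unknown node (sum of currents leaving = 0; resistances in Ω):
  Node 1: (V_1 - 12)/200 + (V_1 - 0)/50 = 0
Collecting terms: 0.025 × V_1 = 0.06  =>  V_1 = 2.4 V
Power in each resistor, P = (ΔV)²/R:
  P_R1 = (12 - 2.4)²/200 = 0.4608 W
  P_R2 = (2.4 - 0)²/50 = 0.1152 W
P_total = P_R1 + P_R2 = 0.576 W

Final answer: 0.576 W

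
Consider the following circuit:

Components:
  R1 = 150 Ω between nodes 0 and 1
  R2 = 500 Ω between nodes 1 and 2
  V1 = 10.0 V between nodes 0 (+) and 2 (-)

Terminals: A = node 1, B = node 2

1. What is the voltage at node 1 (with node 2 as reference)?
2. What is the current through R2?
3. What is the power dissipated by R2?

Nodal analysis, taking node 2 as the 0 V reference.
Source V1 fixes V_0 = 10 V.
KCL at each unknown node (sum of currents leaving = 0; resistances in Ω):
  Node 1: (V_1 - 10)/150 + (V_1 - 0)/500 = 0
Collecting terms: 0.008667 × V_1 = 0.06667  =>  V_1 = 7.692 V
Part 1:
  Read off the nodal solution: V_1 = 7.692 V
Part 2:
  I_R2 = (V_1 - V_2)/R2 = (7.692 - 0)/500 = 0.01538 A
  Magnitude: I_R2 = 0.01538 A
Part 3:
  I_R2 = (V_1 - V_2)/R2 = (7.692 - 0)/500 = 0.01538 A
  P_R2 = I_R2² × R2 = (0.01538)² × 500 = 0.1183 W

Final answers:
1. V_1 = 7.692 V
2. I_R2 = 0.01538 A
3. P_R2 = 0.1183 W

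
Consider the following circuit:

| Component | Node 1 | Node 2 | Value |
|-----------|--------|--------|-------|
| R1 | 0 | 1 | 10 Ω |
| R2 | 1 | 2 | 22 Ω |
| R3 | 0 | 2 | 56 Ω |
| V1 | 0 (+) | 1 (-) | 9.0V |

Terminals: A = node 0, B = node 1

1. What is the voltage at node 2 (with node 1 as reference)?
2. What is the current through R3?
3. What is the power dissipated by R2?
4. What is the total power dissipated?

Nodal analysis, taking node 1 as the 0 V reference.
Source V1 fixes V_0 = 9 V.
KCL at each unknown node (sum of currents leaving = 0; resistances in Ω):
  Node 2: (V_2 - 0)/22 + (V_2 - 9)/56 = 0
Collecting terms: 0.06331 × V_2 = 0.1607  =>  V_2 = 2.538 V
Part 1:
  Read off the nodal solution: V_2 = 2.538 V
Part 2:
  I_R3 = (V_0 - V_2)/R3 = (9 - 2.538)/56 = 0.1154 A
  Magnitude: I_R3 = 0.1154 A
Part 3:
  I_R2 = (V_1 - V_2)/R2 = (0 - 2.538)/22 = -0.1154 A
  P_R2 = I_R2² × R2 = (-0.1154)² × 22 = 0.2929 W
Part 4:
  Power in each resistor, P = (ΔV)²/R:
    P_R1 = (9 - 0)²/10 = 8.1 W
    P_R2 = (0 - 2.538)²/22 = 0.2929 W
    P_R3 = (9 - 2.538)²/56 = 0.7456 W
  P_total = P_R1 + P_R2 + P_R3 = 9.138 W

Final answers:
1. V_2 = 2.538 V
2. I_R3 = 0.1154 A
3. P_R2 = 0.2929 W
4. P_total = 9.138 W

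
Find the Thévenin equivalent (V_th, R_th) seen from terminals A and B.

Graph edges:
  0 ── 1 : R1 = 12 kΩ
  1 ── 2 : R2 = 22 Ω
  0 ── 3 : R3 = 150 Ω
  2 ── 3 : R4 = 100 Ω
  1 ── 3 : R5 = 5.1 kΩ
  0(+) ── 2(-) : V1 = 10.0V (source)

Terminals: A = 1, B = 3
Step 1 — V_th is the open-circuit voltage V_A - V_B (nothing connected across the terminals).
Nodal analysis, taking node 2 as the 0 V reference.
Source V1 fixes V_0 = 10 V.
KCL at each unknown node (sum of currents leaving = 0; resistances in Ω):
  Node 1: (V_1 - 10)/12000 + (V_1 - 0)/22 + (V_1 - V_3)/5100 = 0
  Node 3: (V_3 - 10)/150 + (V_3 - 0)/100 + (V_3 - V_1)/5100 = 0
Collecting terms (coefficients in siemens):
  0.04573·V_1 - 0.0001961·V_3 = 0.0008333
  0.01686·V_3 - 0.0001961·V_1 = 0.06667
Determinant D = (0.04573)(0.01686) - (-0.0001961)(-0.0001961) = 0.0007712
V_1 = [(0.0008333)(0.01686) - (-0.0001961)(0.06667)]/D = 0.03517 V
V_3 = [(0.04573)(0.06667) - (0.0008333)(-0.0001961)]/D = 3.954 V
V_th = V_1 - V_3 = 0.03517 - 3.954 = -3.919 V
Step 2 — R_th: zero the source — replace V1 by a short circuit (node 2 merges into node 0) — and find the resistance seen between A (node 1) and B (node 3).
Reduce the network between node 1 (A) and node 3 (B) by series/parallel combination:
  Rp1 = R1 ‖ R2 (parallel, both between nodes 0 and 1) = 1/(1/12000 + 1/22) = 21.96 Ω
  Rp2 = R3 ‖ R4 (parallel, both between nodes 0 and 3) = 1/(1/150 + 1/100) = 60 Ω
  Rs1 = Rp1 + Rp2 (series, joined only at node 0) = 21.96 + 60 = 81.96 Ω
  Rp3 = R5 ‖ Rs1 (parallel, both between nodes 1 and 3) = 1/(1/5100 + 1/81.96) = 80.66 Ω
R_th = 80.66 Ω

Final answer: V_th = -3.919 V, R_th = 80.66 Ω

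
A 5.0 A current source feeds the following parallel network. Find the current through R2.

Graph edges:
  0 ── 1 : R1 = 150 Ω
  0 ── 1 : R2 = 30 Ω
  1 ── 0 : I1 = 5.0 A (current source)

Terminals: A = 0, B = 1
All resistors sit directly between nodes 0 and 1, so they are in parallel and share one voltage V; the full source current 5 A splits among them.
1/R_par = 1/150 + 1/30 = 0.04 S  =>  R_par = 25 Ω
V = I × R_par = 5 × 25 = 125 V
I_R2 = V/R2 = 125/30 = 4.167 A

Final answer: 4.167 A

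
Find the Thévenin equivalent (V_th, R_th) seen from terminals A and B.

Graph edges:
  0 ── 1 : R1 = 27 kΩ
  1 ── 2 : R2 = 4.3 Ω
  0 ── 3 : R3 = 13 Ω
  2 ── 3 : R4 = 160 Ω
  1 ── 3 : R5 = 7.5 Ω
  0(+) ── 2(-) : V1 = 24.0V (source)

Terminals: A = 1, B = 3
Step 1 — V_th is the open-circuit voltage V_A - V_B (nothing connected across the terminals).
Nodal analysis, taking node 2 as the 0 V reference.
Source V1 fixes V_0 = 24 V.
KCL at each unknown node (sum of currents leaving = 0; resistances in Ω):
  Node 1: (V_1 - 24)/27000 + (V_1 - 0)/4.3 + (V_1 - V_3)/7.5 = 0
  Node 3: (V_3 - 24)/13 + (V_3 - 0)/160 + (V_3 - V_1)/7.5 = 0
Collecting terms (coefficients in siemens):
  0.3659·V_1 - 0.1333·V_3 = 0.0008889
  0.2165·V_3 - 0.1333·V_1 = 1.846
Determinant D = (0.3659)(0.2165) - (-0.1333)(-0.1333) = 0.06145
V_1 = [(0.0008889)(0.2165) - (-0.1333)(1.846)]/D = 4.009 V
V_3 = [(0.3659)(1.846) - (0.0008889)(-0.1333)]/D = 11 V
V_th = V_1 - V_3 = 4.009 - 11 = -6.987 V
Step 2 — R_th: zero the source — replace V1 by a short circuit (node 2 merges into node 0) — and find the resistance seen between A (node 1) and B (node 3).
Reduce the network between node 1 (A) and node 3 (B) by series/parallel combination:
  Rp1 = R1 ‖ R2 (parallel, both between nodes 0 and 1) = 1/(1/27000 + 1/4.3) = 4.299 Ω
  Rp2 = R3 ‖ R4 (parallel, both between nodes 0 and 3) = 1/(1/13 + 1/160) = 12.02 Ω
  Rs1 = Rp1 + Rp2 (series, joined only at node 0) = 4.299 + 12.02 = 16.32 Ω
  Rp3 = R5 ‖ Rs1 (parallel, both between nodes 1 and 3) = 1/(1/7.5 + 1/16.32) = 5.139 Ω
R_th = 5.139 Ω

Final answer: V_th = -6.987 V, R_th = 5.139 Ω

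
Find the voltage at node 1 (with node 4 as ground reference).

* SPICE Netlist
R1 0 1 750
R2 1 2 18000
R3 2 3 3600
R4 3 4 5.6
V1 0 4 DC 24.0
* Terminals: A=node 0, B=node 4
Nodal analysis, taking node 4 as the 0 V reference.
Source V1 fixes V_0 = 24 V.
KCL at each unknown node (sum of currents leaving = 0; resistances in Ω):
  Node 1: (V_1 - 24)/750 + (V_1 - V_2)/18000 = 0
  Node 2: (V_2 - V_1)/18000 + (V_2 - V_3)/3600 = 0
  Node 3: (V_3 - V_2)/3600 + (V_3 - 0)/5.6 = 0
Collecting terms (coefficients in siemens):
  0.001389·V_1 - 0.00005556·V_2 = 0.032
  0.0003333·V_2 - 0.00005556·V_1 - 0.0002778·V_3 = 0
  0.1788·V_3 - 0.0002778·V_2 = 0
Solving these 3 simultaneous equations (Gaussian elimination) gives:
  V_1 = 23.19 V, V_2 = 3.871 V, V_3 = 0.006012 V
The requested potential is V_1 = 23.19 V.

Final answer: V_1 = 23.19 V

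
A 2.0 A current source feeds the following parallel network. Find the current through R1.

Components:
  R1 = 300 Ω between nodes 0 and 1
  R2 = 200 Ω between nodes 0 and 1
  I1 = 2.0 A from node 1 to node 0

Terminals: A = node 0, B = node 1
All resistors sit directly between nodes 0 and 1, so they are in parallel and share one voltage V; the full source current 2 A splits among them.
1/R_par = 1/300 + 1/200 = 0.008333 S  =>  R_par = 120 Ω
V = I × R_par = 2 × 120 = 240 V
I_R1 = V/R1 = 240/300 = 0.8 A

Final answer: 0.8 A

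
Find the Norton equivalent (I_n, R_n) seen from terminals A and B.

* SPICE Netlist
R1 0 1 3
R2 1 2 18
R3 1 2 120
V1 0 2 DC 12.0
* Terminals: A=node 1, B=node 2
Find the Thévenin equivalent first; then I_n = V_th/R_th and R_n = R_th.
Step 1 — V_th is the open-circuit voltage V_A - V_B (nothing connected across the terminals).
Nodal analysis, taking node 2 as the 0 V reference.
Source V1 fixes V_0 = 12 V.
KCL at each unknown node (sum of currents leaving = 0; resistances in Ω):
  Node 1: (V_1 - 12)/3 + (V_1 - 0)/18 + (V_1 - 0)/120 = 0
Collecting terms: 0.3972 × V_1 = 4  =>  V_1 = 10.07 V
V_th = V_1 - V_2 = 10.07 - 0 = 10.07 V
Step 2 — R_th: zero the source — replace V1 by a short circuit (node 2 merges into node 0) — and find the resistance seen between A (node 1) and B (node 0).
Reduce the network between node 1 (A) and node 0 (B) by series/parallel combination:
  Rp1 = R1 ‖ R2 ‖ R3 (parallel, all between nodes 0 and 1) = 1/(1/3 + 1/18 + 1/120) = 2.517 Ω
R_th = 2.517 Ω
I_n = V_th/R_th = 10.07/2.517 = 4 A, and R_n = R_th = 2.517 Ω

Final answer: I_n = 4 A, R_n = 2.517 Ω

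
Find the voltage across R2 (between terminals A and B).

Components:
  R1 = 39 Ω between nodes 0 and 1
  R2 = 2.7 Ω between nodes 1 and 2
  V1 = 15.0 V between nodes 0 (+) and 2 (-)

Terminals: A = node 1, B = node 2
R1 and R2 are in series across V1 (node 0 → node 1 → node 2), and the output A–B is taken across R2, so this is a voltage divider.
Series current: I = V1/(R1 + R2) = 15/(39 + 2.7) = 15/41.7 = 0.3597 A
V_R2 = I × R2 = V1 × R2/(R1 + R2) = 15 × 2.7/41.7 = 0.9712 V

Final answer: 0.9712 V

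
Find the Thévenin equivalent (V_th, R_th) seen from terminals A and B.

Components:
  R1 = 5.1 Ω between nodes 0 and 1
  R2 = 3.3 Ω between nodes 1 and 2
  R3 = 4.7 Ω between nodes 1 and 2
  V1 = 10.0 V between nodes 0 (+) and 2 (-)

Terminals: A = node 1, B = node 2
Step 1 — V_th is the open-circuit voltage V_A - V_B (nothing connected across the terminals).
Nodal analysis, taking node 2 as the 0 V reference.
Source V1 fixes V_0 = 10 V.
KCL at each unknown node (sum of currents leaving = 0; resistances in Ω):
  Node 1: (V_1 - 10)/5.1 + (V_1 - 0)/3.3 + (V_1 - 0)/4.7 = 0
Collecting terms: 0.7119 × V_1 = 1.961  =>  V_1 = 2.754 V
V_th = V_1 - V_2 = 2.754 - 0 = 2.754 V
Step 2 — R_th: zero the source — replace V1 by a short circuit (node 2 merges into node 0) — and find the resistance seen between A (node 1) and B (node 0).
Reduce the network between node 1 (A) and node 0 (B) by series/parallel combination:
  Rp1 = R1 ‖ R2 ‖ R3 (parallel, all between nodes 0 and 1) = 1/(1/5.1 + 1/3.3 + 1/4.7) = 1.405 Ω
R_th = 1.405 Ω

Final answer: V_th = 2.754 V, R_th = 1.405 Ω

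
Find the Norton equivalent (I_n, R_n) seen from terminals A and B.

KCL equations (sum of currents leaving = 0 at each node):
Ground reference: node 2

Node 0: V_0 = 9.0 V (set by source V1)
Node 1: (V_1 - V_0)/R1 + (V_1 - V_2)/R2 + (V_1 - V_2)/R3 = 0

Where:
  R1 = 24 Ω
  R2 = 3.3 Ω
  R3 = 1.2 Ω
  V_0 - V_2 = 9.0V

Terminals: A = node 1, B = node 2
Find the Thévenin equivalent first; then I_n = V_th/R_th and R_n = R_th.
Step 1 — V_th is the open-circuit voltage V_A - V_B (nothing connected across the terminals).
Nodal analysis, taking node 2 as the 0 V reference.
Source V1 fixes V_0 = 9 V.
KCL at each unknown node (sum of currents leaving = 0; resistances in Ω):
  Node 1: (V_1 - 9)/24 + (V_1 - 0)/3.3 + (V_1 - 0)/1.2 = 0
Collecting terms: 1.178 × V_1 = 0.375  =>  V_1 = 0.3183 V
V_th = V_1 - V_2 = 0.3183 - 0 = 0.3183 V
Step 2 — R_th: zero the source — replace V1 by a short circuit (node 2 merges into node 0) — and find the resistance seen between A (node 1) and B (node 0).
Reduce the network between node 1 (A) and node 0 (B) by series/parallel combination:
  Rp1 = R1 ‖ R2 ‖ R3 (parallel, all between nodes 0 and 1) = 1/(1/24 + 1/3.3 + 1/1.2) = 0.8489 Ω
R_th = 0.8489 Ω
I_n = V_th/R_th = 0.3183/0.8489 = 0.375 A, and R_n = R_th = 0.8489 Ω

Final answer: I_n = 0.375 A, R_n = 0.8489 Ω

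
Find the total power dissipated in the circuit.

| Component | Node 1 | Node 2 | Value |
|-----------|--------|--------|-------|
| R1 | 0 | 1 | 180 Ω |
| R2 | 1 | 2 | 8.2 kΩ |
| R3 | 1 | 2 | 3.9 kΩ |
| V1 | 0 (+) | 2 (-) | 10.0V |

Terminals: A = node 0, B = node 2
Nodal analysis, taking node 2 as the 0 V reference.
Source V1 fixes V_0 = 10 V.
KCL at each unknown node (sum of currents leaving = 0; resistances in Ω):
  Node 1: (V_1 - 10)/180 + (V_1 - 0)/8200 + (V_1 - 0)/3900 = 0
Collecting terms: 0.005934 × V_1 = 0.05556  =>  V_1 = 9.362 V
Power in each resistor, P = (ΔV)²/R:
  P_R1 = (10 - 9.362)²/180 = 0.002259 W
  P_R2 = (9.362 - 0)²/8200 = 0.01069 W
  P_R3 = (9.362 - 0)²/3900 = 0.02248 W
P_total = P_R1 + P_R2 + P_R3 = 0.03542 W

Final answer: 0.03542 W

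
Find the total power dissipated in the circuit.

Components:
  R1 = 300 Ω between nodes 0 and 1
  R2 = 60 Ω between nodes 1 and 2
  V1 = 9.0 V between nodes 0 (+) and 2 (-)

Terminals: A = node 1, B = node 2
Nodal analysis, taking node 2 as the 0 V reference.
Source V1 fixes V_0 = 9 V.
KCL at each unknown node (sum of currents leaving = 0; resistances in Ω):
  Node 1: (V_1 - 9)/300 + (V_1 - 0)/60 = 0
Collecting terms: 0.02 × V_1 = 0.03  =>  V_1 = 1.5 V
Power in each resistor, P = (ΔV)²/R:
  P_R1 = (9 - 1.5)²/300 = 0.1875 W
  P_R2 = (1.5 - 0)²/60 = 0.0375 W
P_total = P_R1 + P_R2 = 0.225 W

Final answer: 0.225 W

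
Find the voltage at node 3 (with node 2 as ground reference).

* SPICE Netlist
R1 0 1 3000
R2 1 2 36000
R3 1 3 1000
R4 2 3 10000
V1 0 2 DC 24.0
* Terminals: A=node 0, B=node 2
Nodal analysis, taking node 2 as the 0 V reference.
Source V1 fixes V_0 = 24 V.
KCL at each unknown node (sum of currents leaving = 0; resistances in Ω):
  Node 1: (V_1 - 24)/3000 + (V_1 - 0)/36000 + (V_1 - V_3)/1000 = 0
  Node 3: (V_3 - V_1)/1000 + (V_3 - 0)/10000 = 0
Collecting terms (coefficients in siemens):
  0.001361·V_1 - 0.001·V_3 = 0.008
  0.0011·V_3 - 0.001·V_1 = 0
Determinant D = (0.001361)(0.0011) - (-0.001)(-0.001) = 0.0000004972
V_1 = [(0.008)(0.0011) - (-0.001)(0)]/D = 17.7 V
V_3 = [(0.001361)(0) - (0.008)(-0.001)]/D = 16.09 V
The requested potential is V_3 = 16.09 V.

Final answer: V_3 = 16.09 V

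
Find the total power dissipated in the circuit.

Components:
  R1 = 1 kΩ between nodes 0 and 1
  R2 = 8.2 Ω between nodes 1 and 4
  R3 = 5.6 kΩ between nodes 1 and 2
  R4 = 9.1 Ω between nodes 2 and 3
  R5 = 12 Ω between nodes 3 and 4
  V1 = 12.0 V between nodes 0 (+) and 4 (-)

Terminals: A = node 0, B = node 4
Nodal analysis, taking node 4 as the 0 V reference.
Source V1 fixes V_0 = 12 V.
KCL at each unknown node (sum of currents leaving = 0; resistances in Ω):
  Node 1: (V_1 - 12)/1000 + (V_1 - 0)/8.2 + (V_1 - V_2)/5600 = 0
  Node 2: (V_2 - V_1)/5600 + (V_2 - V_3)/9.1 = 0
  Node 3: (V_3 - V_2)/9.1 + (V_3 - 0)/12 = 0
Collecting terms (coefficients in siemens):
  0.1231·V_1 - 0.0001786·V_2 = 0.012
  0.1101·V_2 - 0.0001786·V_1 - 0.1099·V_3 = 0
  0.1932·V_3 - 0.1099·V_2 = 0
Solving these 3 simultaneous equations (Gaussian elimination) gives:
  V_1 = 0.09746 V, V_2 = 0.0003658 V, V_3 = 0.0002081 V
Power in each resistor, P = (ΔV)²/R:
  P_R1 = (12 - 0.09746)²/1000 = 0.1417 W
  P_R2 = (0.09746 - 0)²/8.2 = 0.001158 W
  P_R3 = (0.09746 - 0.0003658)²/5600 = 0.000001683 W
  P_R4 = (0.0003658 - 0.0002081)²/9.1 = 0.000000002736 W
  P_R5 = (0.0002081 - 0)²/12 = 0.000000003607 W
P_total = P_R1 + P_R2 + P_R3 + P_R4 + P_R5 = 0.1428 W

Final answer: 0.1428 W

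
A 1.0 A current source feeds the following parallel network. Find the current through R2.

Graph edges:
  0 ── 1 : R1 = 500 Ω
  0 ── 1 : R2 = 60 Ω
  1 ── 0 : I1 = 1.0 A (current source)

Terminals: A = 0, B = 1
All resistors sit directly between nodes 0 and 1, so they are in parallel and share one voltage V; the full source current 1 A splits among them.
1/R_par = 1/500 + 1/60 = 0.01867 S  =>  R_par = 53.57 Ω
V = I × R_par = 1 × 53.57 = 53.57 V
I_R2 = V/R2 = 53.57/60 = 0.8929 A

Final answer: 0.8929 A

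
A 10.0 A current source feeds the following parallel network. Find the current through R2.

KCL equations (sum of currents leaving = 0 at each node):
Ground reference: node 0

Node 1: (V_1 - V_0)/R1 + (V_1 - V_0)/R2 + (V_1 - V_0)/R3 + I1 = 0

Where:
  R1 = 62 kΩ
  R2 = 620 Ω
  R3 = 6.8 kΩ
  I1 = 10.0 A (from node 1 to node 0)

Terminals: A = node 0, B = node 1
All resistors sit directly between nodes 0 and 1, so they are in parallel and share one voltage V; the full source current 10 A splits among them.
1/R_par = 1/62000 + 1/620 + 1/6800 = 0.001776 S  =>  R_par = 563 Ω
V = I × R_par = 10 × 563 = 5630 V
I_R2 = V/R2 = 5630/620 = 9.081 A

Final answer: 9.081 A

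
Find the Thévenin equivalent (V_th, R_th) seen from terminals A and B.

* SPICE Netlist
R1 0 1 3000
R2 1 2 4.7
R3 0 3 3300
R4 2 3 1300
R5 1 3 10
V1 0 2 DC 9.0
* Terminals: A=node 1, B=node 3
Step 1 — V_th is the open-circuit voltage V_A - V_B (nothing connected across the terminals).
Nodal analysis, taking node 2 as the 0 V reference.
Source V1 fixes V_0 = 9 V.
KCL at each unknown node (sum of currents leaving = 0; resistances in Ω):
  Node 1: (V_1 - 9)/3000 + (V_1 - 0)/4.7 + (V_1 - V_3)/10 = 0
  Node 3: (V_3 - 9)/3300 + (V_3 - 0)/1300 + (V_3 - V_1)/10 = 0
Collecting terms (coefficients in siemens):
  0.3131·V_1 - 0.1·V_3 = 0.003
  0.1011·V_3 - 0.1·V_1 = 0.002727
Determinant D = (0.3131)(0.1011) - (-0.1)(-0.1) = 0.02165
V_1 = [(0.003)(0.1011) - (-0.1)(0.002727)]/D = 0.02661 V
V_3 = [(0.3131)(0.002727) - (0.003)(-0.1)]/D = 0.05331 V
V_th = V_1 - V_3 = 0.02661 - 0.05331 = -0.0267 V
Step 2 — R_th: zero the source — replace V1 by a short circuit (node 2 merges into node 0) — and find the resistance seen between A (node 1) and B (node 3).
Reduce the network between node 1 (A) and node 3 (B) by series/parallel combination:
  Rp1 = R1 ‖ R2 (parallel, both between nodes 0 and 1) = 1/(1/3000 + 1/4.7) = 4.693 Ω
  Rp2 = R3 ‖ R4 (parallel, both between nodes 0 and 3) = 1/(1/3300 + 1/1300) = 932.6 Ω
  Rs1 = Rp1 + Rp2 (series, joined only at node 0) = 4.693 + 932.6 = 937.3 Ω
  Rp3 = R5 ‖ Rs1 (parallel, both between nodes 1 and 3) = 1/(1/10 + 1/937.3) = 9.894 Ω
R_th = 9.894 Ω

Final answer: V_th = -0.0267 V, R_th = 9.894 Ω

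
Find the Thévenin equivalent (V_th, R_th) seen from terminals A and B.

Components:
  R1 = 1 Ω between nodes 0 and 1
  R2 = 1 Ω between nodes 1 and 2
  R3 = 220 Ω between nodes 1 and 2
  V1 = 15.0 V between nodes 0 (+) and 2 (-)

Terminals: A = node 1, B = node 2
Step 1 — V_th is the open-circuit voltage V_A - V_B (nothing connected across the terminals).
Nodal analysis, taking node 2 as the 0 V reference.
Source V1 fixes V_0 = 15 V.
KCL at each unknown node (sum of currents leaving = 0; resistances in Ω):
  Node 1: (V_1 - 15)/1 + (V_1 - 0)/1 + (V_1 - 0)/220 = 0
Collecting terms: 2.005 × V_1 = 15  =>  V_1 = 7.483 V
V_th = V_1 - V_2 = 7.483 - 0 = 7.483 V
Step 2 — R_th: zero the source — replace V1 by a short circuit (node 2 merges into node 0) — and find the resistance seen between A (node 1) and B (node 0).
Reduce the network between node 1 (A) and node 0 (B) by series/parallel combination:
  Rp1 = R1 ‖ R2 ‖ R3 (parallel, all between nodes 0 and 1) = 1/(1/1 + 1/1 + 1/220) = 0.4989 Ω
R_th = 0.4989 Ω

Final answer: V_th = 7.483 V, R_th = 0.4989 Ω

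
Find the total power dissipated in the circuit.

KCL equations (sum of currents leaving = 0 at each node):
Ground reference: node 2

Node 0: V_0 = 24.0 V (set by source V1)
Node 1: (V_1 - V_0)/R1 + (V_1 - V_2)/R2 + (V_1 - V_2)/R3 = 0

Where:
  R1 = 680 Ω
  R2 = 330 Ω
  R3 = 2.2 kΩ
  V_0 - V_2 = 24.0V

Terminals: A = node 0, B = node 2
Nodal analysis, taking node 2 as the 0 V reference.
Source V1 fixes V_0 = 24 V.
KCL at each unknown node (sum of currents leaving = 0; resistances in Ω):
  Node 1: (V_1 - 24)/680 + (V_1 - 0)/330 + (V_1 - 0)/2200 = 0
Collecting terms: 0.004955 × V_1 = 0.03529  =>  V_1 = 7.122 V
Power in each resistor, P = (ΔV)²/R:
  P_R1 = (24 - 7.122)²/680 = 0.4189 W
  P_R2 = (7.122 - 0)²/330 = 0.1537 W
  P_R3 = (7.122 - 0)²/2200 = 0.02306 W
P_total = P_R1 + P_R2 + P_R3 = 0.5957 W

Final answer: 0.5957 W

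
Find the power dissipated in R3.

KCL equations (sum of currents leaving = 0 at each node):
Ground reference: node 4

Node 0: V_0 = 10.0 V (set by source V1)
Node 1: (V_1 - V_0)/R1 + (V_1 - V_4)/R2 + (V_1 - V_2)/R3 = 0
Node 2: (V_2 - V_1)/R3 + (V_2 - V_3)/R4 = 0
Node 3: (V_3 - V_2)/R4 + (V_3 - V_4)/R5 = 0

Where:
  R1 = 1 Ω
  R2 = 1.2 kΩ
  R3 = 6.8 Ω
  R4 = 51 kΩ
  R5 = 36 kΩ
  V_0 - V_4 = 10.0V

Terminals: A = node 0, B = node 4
Nodal analysis, taking node 4 as the 0 V reference.
Source V1 fixes V_0 = 10 V.
KCL at each unknown node (sum of currents leaving = 0; resistances in Ω):
  Node 1: (V_1 - 10)/1 + (V_1 - 0)/1200 + (V_1 - V_2)/6.8 = 0
  Node 2: (V_2 - V_1)/6.8 + (V_2 - V_3)/51000 = 0
  Node 3: (V_3 - V_2)/51000 + (V_3 - 0)/36000 = 0
Collecting terms (coefficients in siemens):
  1.148·V_1 - 0.1471·V_2 = 10
  0.1471·V_2 - 0.1471·V_1 - 0.00001961·V_3 = 0
  0.00004739·V_3 - 0.00001961·V_2 = 0
Solving these 3 simultaneous equations (Gaussian elimination) gives:
  V_1 = 9.992 V, V_2 = 9.991 V, V_3 = 4.134 V
I_R3 = (V_1 - V_2)/R3 = (9.992 - 9.991)/6.8 = 0.0001148 A
P_R3 = I_R3² × R3 = (0.0001148)² × 6.8 = 0.00000008967 W

Final answer: 8.967e-08 W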